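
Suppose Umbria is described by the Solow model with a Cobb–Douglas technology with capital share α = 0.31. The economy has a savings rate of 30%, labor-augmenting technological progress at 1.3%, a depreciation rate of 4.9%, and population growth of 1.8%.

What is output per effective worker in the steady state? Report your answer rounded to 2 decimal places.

y* ≈ 1.81

In steady state, investment equals break-even investment: s·k^α = (n + g + δ)·k.
Rearranging, k^(1−α) = s / (n + g + δ).
k^0.69 = 0.30 / (0.018 + 0.013 + 0.049) = 0.30 / 0.080 = 3.7500
k* = 3.7500^(1/0.69) ≈ 6.7909
y* = (k*)^α = 6.7909^0.31 ≈ 1.8109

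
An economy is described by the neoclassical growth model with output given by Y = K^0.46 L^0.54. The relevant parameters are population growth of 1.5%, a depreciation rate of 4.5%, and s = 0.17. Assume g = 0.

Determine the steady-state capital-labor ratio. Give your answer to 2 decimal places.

k* = 6.88

In steady state, investment equals break-even investment: s·k^α = (n + δ)·k.
Dividing both sides by k: k^(1−α) = s / (n + δ).
k^0.54 = 0.17 / (0.015 + 0.045) = 0.17 / 0.060 = 2.8333
k* = 2.8333^(1/0.54) ≈ 6.8798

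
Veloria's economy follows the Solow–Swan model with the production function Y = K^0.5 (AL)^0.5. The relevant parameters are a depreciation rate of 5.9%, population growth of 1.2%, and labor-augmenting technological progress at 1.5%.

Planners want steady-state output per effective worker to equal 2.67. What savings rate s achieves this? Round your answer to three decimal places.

s ≈ 0.230

Steady state requires s·f(k) = (n + g + δ)·k, i.e. s·k^α = (n + g + δ)·k.
Since y* = [s/(n + g + δ)]^(α/(1−α)), we have s/(n + g + δ) = (y*)^((1−α)/α) = 2.67^1 = 2.6700.
Therefore s = 2.6700 × (n + g + δ) = 2.6700 × 0.086 = 0.2296.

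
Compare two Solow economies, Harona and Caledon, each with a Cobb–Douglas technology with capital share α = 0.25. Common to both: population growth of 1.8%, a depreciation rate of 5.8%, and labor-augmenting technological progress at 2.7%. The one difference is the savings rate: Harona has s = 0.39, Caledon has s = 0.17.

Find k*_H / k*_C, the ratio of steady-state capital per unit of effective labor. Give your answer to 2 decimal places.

k*_H / k*_C ≈ 3.03

Steady-state k* = [s/(n + g + δ)]^(1/(1−α)), so the ratio is [ (s_H/(n + g + δ)_H) / (s_C/(n + g + δ)_C) ]^1.3333.
s_H/(n + g + δ)_H = 0.39/0.103 = 3.7864; s_C/(n + g + δ)_C = 0.17/0.103 = 1.6505.
Ratio = (3.7864/1.6505)^1.3333 = 2.2941^1.3333 ≈ 3.0256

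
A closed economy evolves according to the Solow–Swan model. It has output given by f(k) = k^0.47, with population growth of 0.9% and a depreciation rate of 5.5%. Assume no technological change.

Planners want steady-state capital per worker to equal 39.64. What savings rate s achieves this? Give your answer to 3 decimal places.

At the steady state, Δk = 0, so s·k^α = (n + δ)·k.
So s / (n + δ) = (k*)^(1−α) = 39.64^0.53 = 7.0309.
Therefore s = 7.0309 × (n + δ) = 7.0309 × 0.064 = 0.4500.

s ≈ 0.450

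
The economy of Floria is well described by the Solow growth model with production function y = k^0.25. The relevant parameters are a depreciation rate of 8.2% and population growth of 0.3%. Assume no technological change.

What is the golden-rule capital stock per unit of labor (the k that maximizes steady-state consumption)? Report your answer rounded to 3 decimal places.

k_gold ≈ 4.214

The golden rule sets f'(k) = n + δ, i.e. α·k^(α−1) = n + δ.
So k^(1−α) = α / (n + δ) = 0.25 / 0.085 = 2.9412.
k_gold = 2.9412^(1/0.75) ≈ 4.2140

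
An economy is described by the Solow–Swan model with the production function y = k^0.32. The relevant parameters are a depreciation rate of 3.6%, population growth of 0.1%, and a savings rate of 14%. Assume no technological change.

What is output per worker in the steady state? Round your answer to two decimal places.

y* = 1.87

Steady state requires s·f(k) = (n + δ)·k, i.e. s·k^α = (n + δ)·k.
Rearranging, k^(1−α) = s / (n + δ).
k^0.68 = 0.14 / (0.001 + 0.036) = 0.14 / 0.037 = 3.7838
k* = 3.7838^(1/0.68) ≈ 7.0777
y* = (k*)^α = 7.0777^0.32 ≈ 1.8705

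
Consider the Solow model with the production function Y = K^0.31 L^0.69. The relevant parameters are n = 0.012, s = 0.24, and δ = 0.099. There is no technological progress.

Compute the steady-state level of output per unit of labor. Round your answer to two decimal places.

Steady state requires s·f(k) = (n + δ)·k, i.e. s·k^α = (n + δ)·k.
Dividing both sides by k: k^(1−α) = s / (n + δ).
k^0.69 = 0.24 / (0.012 + 0.099) = 0.24 / 0.111 = 2.1622
k* = 2.1622^(1/0.69) ≈ 3.0574
y* = (k*)^α = 3.0574^0.31 ≈ 1.4140

y* ≈ 1.41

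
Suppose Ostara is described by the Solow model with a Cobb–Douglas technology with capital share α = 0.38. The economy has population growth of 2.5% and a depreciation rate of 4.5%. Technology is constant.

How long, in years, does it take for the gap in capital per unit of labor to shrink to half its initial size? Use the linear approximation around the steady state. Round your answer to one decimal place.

Near the steady state the convergence rate is λ = (1 − α)(n + δ).
λ = (1 − 0.38) × 0.070 = 0.62 × 0.070 = 0.0434
Half-life = ln 2 / λ = 0.6931 / 0.0434 ≈ 15.97 years

half-life ≈ 16.0 years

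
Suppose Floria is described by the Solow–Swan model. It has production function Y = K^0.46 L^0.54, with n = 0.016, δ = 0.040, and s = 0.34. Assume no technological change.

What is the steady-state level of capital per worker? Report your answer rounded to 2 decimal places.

k* = 28.22

At the steady state, Δk = 0, so s·k^α = (n + δ)·k.
Dividing both sides by k: k^(1−α) = s / (n + δ).
k^0.54 = 0.34 / (0.016 + 0.040) = 0.34 / 0.056 = 6.0714
k* = 6.0714^(1/0.54) ≈ 28.2186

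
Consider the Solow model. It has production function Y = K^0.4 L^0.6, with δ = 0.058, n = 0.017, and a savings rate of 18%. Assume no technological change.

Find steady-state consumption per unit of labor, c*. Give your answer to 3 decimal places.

c* = 1.470

At the steady state, Δk = 0, so s·k^α = (n + δ)·k.
Rearranging, k^(1−α) = s / (n + δ).
k^0.6 = 0.18 / (0.017 + 0.058) = 0.18 / 0.075 = 2.4000
k* = 2.4000^(1/0.6) ≈ 4.3021
y* = (k*)^α = 4.3021^0.4 ≈ 1.7926
c* = (1 − s)·y* = (1 − 0.18) × 1.7926 ≈ 1.4699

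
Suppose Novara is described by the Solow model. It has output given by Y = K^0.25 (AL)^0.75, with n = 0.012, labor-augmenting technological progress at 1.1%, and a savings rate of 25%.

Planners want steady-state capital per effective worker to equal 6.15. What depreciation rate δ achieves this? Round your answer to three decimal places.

δ ≈ 0.041

Steady state requires s·f(k) = (n + g + δ)·k, i.e. s·k^α = (n + g + δ)·k.
So s / (n + g + δ) = (k*)^(1−α) = 6.15^0.75 = 3.9053.
Therefore n + g + δ = s / 3.9053 = 0.25 / 3.9053 = 0.0640, so δ = 0.0640 − 0.023 = 0.0410.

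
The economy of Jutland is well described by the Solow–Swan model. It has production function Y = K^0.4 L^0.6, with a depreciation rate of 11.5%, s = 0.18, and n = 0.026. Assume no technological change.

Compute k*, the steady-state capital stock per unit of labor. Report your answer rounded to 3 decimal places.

k* ≈ 1.502

At the steady state, Δk = 0, so s·k^α = (n + δ)·k.
Dividing both sides by k: k^(1−α) = s / (n + δ).
k^0.6 = 0.18 / (0.026 + 0.115) = 0.18 / 0.141 = 1.2766
k* = 1.2766^(1/0.6) ≈ 1.5023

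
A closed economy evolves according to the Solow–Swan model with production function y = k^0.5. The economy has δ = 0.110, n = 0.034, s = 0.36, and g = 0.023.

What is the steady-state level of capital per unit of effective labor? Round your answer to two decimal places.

Steady state requires s·f(k) = (n + g + δ)·k, i.e. s·k^α = (n + g + δ)·k.
Dividing both sides by k: k^(1−α) = s / (n + g + δ).
k^0.5 = 0.36 / (0.034 + 0.023 + 0.110) = 0.36 / 0.167 = 2.1557
k* = 2.1557^(1/0.5) ≈ 4.6470

k* ≈ 4.65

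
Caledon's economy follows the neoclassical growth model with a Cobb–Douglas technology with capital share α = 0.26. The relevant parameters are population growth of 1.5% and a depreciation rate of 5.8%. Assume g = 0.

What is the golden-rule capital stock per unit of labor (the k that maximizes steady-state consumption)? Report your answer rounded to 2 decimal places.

k_gold ≈ 5.57

The golden rule sets f'(k) = n + δ, i.e. α·k^(α−1) = n + δ.
So k^(1−α) = α / (n + δ) = 0.26 / 0.073 = 3.5616.
k_gold = 3.5616^(1/0.74) ≈ 5.5650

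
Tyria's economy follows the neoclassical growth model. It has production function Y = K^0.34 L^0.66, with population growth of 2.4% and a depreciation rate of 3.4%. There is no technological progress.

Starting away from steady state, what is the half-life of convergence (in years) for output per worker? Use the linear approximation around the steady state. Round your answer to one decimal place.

Near the steady state the convergence rate is λ = (1 − α)(n + δ).
λ = (1 − 0.34) × 0.058 = 0.66 × 0.058 = 0.03828
Half-life = ln 2 / λ = 0.6931 / 0.03828 ≈ 18.11 years

t_½ ≈ 18.1 years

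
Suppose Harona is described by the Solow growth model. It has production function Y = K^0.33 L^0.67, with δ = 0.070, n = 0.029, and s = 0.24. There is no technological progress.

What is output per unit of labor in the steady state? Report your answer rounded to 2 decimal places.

At the steady state, Δk = 0, so s·k^α = (n + δ)·k.
Rearranging, k^(1−α) = s / (n + δ).
k^0.67 = 0.24 / (0.029 + 0.070) = 0.24 / 0.099 = 2.4242
k* = 2.4242^(1/0.67) ≈ 3.7496
y* = (k*)^α = 3.7496^0.33 ≈ 1.5467

y* ≈ 1.55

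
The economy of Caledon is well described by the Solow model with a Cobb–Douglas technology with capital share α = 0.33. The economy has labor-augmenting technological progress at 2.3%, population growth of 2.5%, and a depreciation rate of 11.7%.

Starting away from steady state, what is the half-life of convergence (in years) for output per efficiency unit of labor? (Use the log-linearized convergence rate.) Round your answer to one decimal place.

Near the steady state the convergence rate is λ = (1 − α)(n + g + δ).
λ = (1 − 0.33) × 0.165 = 0.67 × 0.165 = 0.11055
Half-life = ln 2 / λ = 0.6931 / 0.11055 ≈ 6.27 years

half-life ≈ 6.3 years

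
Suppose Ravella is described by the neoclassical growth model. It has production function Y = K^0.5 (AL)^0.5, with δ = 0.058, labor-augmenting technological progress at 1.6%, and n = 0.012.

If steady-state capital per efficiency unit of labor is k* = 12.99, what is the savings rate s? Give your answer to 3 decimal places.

s ≈ 0.310

Steady state requires s·f(k) = (n + g + δ)·k, i.e. s·k^α = (n + g + δ)·k.
So s / (n + g + δ) = (k*)^(1−α) = 12.99^0.5 = 3.6042.
Therefore s = 3.6042 × (n + g + δ) = 3.6042 × 0.086 = 0.3100.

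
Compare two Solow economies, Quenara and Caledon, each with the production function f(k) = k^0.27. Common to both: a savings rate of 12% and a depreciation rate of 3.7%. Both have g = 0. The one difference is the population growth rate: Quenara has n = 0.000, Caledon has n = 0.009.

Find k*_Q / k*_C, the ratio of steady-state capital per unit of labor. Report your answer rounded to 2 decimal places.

Steady-state k* = [s/(n + δ)]^(1/(1−α)), so the ratio is [ (s_Q/(n + δ)_Q) / (s_C/(n + δ)_C) ]^1.3699.
s_Q/(n + δ)_Q = 0.12/0.037 = 3.2432; s_C/(n + δ)_C = 0.12/0.046 = 2.6087.
Ratio = (3.2432/2.6087)^1.3699 = 1.2432^1.3699 ≈ 1.3474

ratio ≈ 1.35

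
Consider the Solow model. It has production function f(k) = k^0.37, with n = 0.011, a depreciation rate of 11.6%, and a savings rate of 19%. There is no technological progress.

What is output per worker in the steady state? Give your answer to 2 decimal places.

In steady state, investment equals break-even investment: s·k^α = (n + δ)·k.
Rearranging, k^(1−α) = s / (n + δ).
k^0.63 = 0.19 / (0.011 + 0.116) = 0.19 / 0.127 = 1.4961
k* = 1.4961^(1/0.63) ≈ 1.8955
y* = (k*)^α = 1.8955^0.37 ≈ 1.2669

y* = 1.27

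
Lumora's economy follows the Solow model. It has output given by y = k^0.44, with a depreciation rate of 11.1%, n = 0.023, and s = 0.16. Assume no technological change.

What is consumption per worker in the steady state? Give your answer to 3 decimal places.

c* ≈ 0.966

Steady state requires s·f(k) = (n + δ)·k, i.e. s·k^α = (n + δ)·k.
Dividing both sides by k: k^(1−α) = s / (n + δ).
k^0.56 = 0.16 / (0.023 + 0.111) = 0.16 / 0.134 = 1.1940
k* = 1.1940^(1/0.56) ≈ 1.3725
y* = (k*)^α = 1.3725^0.44 ≈ 1.1495
c* = (1 − s)·y* = (1 − 0.16) × 1.1495 ≈ 0.9656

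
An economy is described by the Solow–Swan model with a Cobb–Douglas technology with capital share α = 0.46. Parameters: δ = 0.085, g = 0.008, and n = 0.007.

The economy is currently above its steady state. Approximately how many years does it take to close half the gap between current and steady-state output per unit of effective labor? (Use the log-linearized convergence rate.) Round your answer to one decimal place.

Near the steady state the convergence rate is λ = (1 − α)(n + g + δ).
λ = (1 − 0.46) × 0.100 = 0.54 × 0.100 = 0.0540
Half-life = ln 2 / λ = 0.6931 / 0.0540 ≈ 12.84 years

about 12.8 years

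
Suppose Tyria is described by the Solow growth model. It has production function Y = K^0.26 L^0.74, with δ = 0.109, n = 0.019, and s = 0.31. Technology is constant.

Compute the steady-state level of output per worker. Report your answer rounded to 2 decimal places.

y* = 1.36

Steady state requires s·f(k) = (n + δ)·k, i.e. s·k^α = (n + δ)·k.
Rearranging, k^(1−α) = s / (n + δ).
k^0.74 = 0.31 / (0.019 + 0.109) = 0.31 / 0.128 = 2.4219
k* = 2.4219^(1/0.74) ≈ 3.3047
y* = (k*)^α = 3.3047^0.26 ≈ 1.3645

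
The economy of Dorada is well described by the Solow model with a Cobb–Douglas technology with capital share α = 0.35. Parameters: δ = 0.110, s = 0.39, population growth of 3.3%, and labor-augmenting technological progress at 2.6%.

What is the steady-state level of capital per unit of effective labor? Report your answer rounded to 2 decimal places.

k* ≈ 3.62

Steady state requires s·f(k) = (n + g + δ)·k, i.e. s·k^α = (n + g + δ)·k.
Dividing both sides by k: k^(1−α) = s / (n + g + δ).
k^0.65 = 0.39 / (0.033 + 0.026 + 0.110) = 0.39 / 0.169 = 2.3077
k* = 2.3077^(1/0.65) ≈ 3.6202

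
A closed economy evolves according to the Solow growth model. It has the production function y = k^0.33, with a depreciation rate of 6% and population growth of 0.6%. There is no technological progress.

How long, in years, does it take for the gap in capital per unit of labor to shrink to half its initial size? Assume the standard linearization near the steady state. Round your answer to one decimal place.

Near the steady state the convergence rate is λ = (1 − α)(n + δ).
λ = (1 − 0.33) × 0.066 = 0.67 × 0.066 = 0.04422
Half-life = ln 2 / λ = 0.6931 / 0.04422 ≈ 15.67 years

t_½ ≈ 15.7 years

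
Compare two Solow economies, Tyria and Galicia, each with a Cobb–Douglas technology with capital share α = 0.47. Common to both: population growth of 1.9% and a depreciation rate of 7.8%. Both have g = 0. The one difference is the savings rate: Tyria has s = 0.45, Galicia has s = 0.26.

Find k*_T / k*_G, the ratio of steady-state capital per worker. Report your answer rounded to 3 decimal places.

k*_T / k*_G ≈ 2.815

Steady-state k* = [s/(n + δ)]^(1/(1−α)), so the ratio is [ (s_T/(n + δ)_T) / (s_G/(n + δ)_G) ]^1.8868.
s_T/(n + δ)_T = 0.45/0.097 = 4.6392; s_G/(n + δ)_G = 0.26/0.097 = 2.6804.
Ratio = (4.6392/2.6804)^1.8868 = 1.7308^1.8868 ≈ 2.8153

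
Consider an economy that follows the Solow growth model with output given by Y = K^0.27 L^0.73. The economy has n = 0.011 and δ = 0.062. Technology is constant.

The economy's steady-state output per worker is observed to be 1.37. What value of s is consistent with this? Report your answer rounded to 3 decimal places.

s ≈ 0.171

In steady state, investment equals break-even investment: s·k^α = (n + δ)·k.
Since y* = [s/(n + δ)]^(α/(1−α)), we have s/(n + δ) = (y*)^((1−α)/α) = 1.37^2.7037 = 2.3423.
Therefore s = 2.3423 × (n + δ) = 2.3423 × 0.073 = 0.1710.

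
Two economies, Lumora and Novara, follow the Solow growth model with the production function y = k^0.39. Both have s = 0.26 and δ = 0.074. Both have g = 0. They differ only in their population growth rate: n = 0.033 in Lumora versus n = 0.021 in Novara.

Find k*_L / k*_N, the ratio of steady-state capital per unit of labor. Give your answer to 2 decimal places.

Steady-state k* = [s/(n + δ)]^(1/(1−α)), so the ratio is [ (s_L/(n + δ)_L) / (s_N/(n + δ)_N) ]^1.6393.
s_L/(n + δ)_L = 0.26/0.107 = 2.4299; s_N/(n + δ)_N = 0.26/0.095 = 2.7368.
Ratio = (2.4299/2.7368)^1.6393 = 0.8879^1.6393 ≈ 0.8229

ratio ≈ 0.82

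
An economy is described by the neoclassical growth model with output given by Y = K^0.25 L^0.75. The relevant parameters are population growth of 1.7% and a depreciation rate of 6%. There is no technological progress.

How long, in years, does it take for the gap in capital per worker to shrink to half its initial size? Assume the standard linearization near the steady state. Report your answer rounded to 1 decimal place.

t_½ ≈ 12.0 years

Near the steady state the convergence rate is λ = (1 − α)(n + δ).
λ = (1 − 0.25) × 0.077 = 0.75 × 0.077 = 0.05775
Half-life = ln 2 / λ = 0.6931 / 0.05775 ≈ 12.00 years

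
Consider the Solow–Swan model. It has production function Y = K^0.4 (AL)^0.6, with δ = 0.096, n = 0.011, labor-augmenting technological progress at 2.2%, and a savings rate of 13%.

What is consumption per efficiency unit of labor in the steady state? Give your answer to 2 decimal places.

At the steady state, Δk = 0, so s·k^α = (n + g + δ)·k.
Dividing both sides by k: k^(1−α) = s / (n + g + δ).
k^0.6 = 0.13 / (0.011 + 0.022 + 0.096) = 0.13 / 0.129 = 1.0078
k* = 1.0078^(1/0.6) ≈ 1.0130
y* = (k*)^α = 1.0130^0.4 ≈ 1.0052
c* = (1 − s)·y* = (1 − 0.13) × 1.0052 ≈ 0.8745

c* = 0.87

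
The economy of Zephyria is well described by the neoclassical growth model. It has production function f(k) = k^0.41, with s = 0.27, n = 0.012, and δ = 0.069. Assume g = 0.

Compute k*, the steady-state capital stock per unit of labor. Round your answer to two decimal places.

In steady state, investment equals break-even investment: s·k^α = (n + δ)·k.
Dividing both sides by k: k^(1−α) = s / (n + δ).
k^0.59 = 0.27 / (0.012 + 0.069) = 0.27 / 0.081 = 3.3333
k* = 3.3333^(1/0.59) ≈ 7.6953

k* ≈ 7.70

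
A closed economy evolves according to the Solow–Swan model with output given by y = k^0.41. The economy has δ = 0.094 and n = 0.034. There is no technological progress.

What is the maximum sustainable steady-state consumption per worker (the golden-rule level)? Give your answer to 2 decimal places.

c_gold ≈ 1.32

At the golden rule, f'(k) = n + δ, so α·k^(α−1) = n + δ and k_gold = (α/(n + δ))^(1/(1−α)).
k_gold = (0.41/0.128)^(1/0.59) = 3.2031^1.6949 ≈ 7.1927
c_gold = f(k_gold) − (n + δ)·k_gold = 2.2456 − 0.128×7.1927 ≈ 1.3249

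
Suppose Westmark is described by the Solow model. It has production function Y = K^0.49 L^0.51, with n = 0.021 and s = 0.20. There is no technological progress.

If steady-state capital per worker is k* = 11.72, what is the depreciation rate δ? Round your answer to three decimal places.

In steady state, investment equals break-even investment: s·k^α = (n + δ)·k.
So s / (n + δ) = (k*)^(1−α) = 11.72^0.51 = 3.5088.
Therefore n + δ = s / 3.5088 = 0.20 / 3.5088 = 0.0570, so δ = 0.0570 − 0.021 = 0.0360.

δ ≈ 0.036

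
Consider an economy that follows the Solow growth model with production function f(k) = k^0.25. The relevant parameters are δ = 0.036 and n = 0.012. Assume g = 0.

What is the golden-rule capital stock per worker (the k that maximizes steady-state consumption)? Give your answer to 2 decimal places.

The golden rule sets f'(k) = n + δ, i.e. α·k^(α−1) = n + δ.
So k^(1−α) = α / (n + δ) = 0.25 / 0.048 = 5.2083.
k_gold = 5.2083^(1/0.75) ≈ 9.0281

k_gold ≈ 9.03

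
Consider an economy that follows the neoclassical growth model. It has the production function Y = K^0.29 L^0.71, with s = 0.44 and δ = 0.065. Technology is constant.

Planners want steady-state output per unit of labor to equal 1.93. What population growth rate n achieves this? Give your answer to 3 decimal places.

n ≈ 0.023

At the steady state, Δk = 0, so s·k^α = (n + δ)·k.
Since y* = [s/(n + δ)]^(α/(1−α)), we have s/(n + δ) = (y*)^((1−α)/α) = 1.93^2.4483 = 5.0018.
Therefore n + δ = s / 5.0018 = 0.44 / 5.0018 = 0.0880, so n = 0.0880 − 0.065 = 0.0230.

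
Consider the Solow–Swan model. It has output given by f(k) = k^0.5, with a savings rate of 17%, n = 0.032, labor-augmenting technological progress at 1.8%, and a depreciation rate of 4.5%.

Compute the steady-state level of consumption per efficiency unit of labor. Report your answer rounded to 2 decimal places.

Steady state requires s·f(k) = (n + g + δ)·k, i.e. s·k^α = (n + g + δ)·k.
Rearranging, k^(1−α) = s / (n + g + δ).
k^0.5 = 0.17 / (0.032 + 0.018 + 0.045) = 0.17 / 0.095 = 1.7895
k* = 1.7895^(1/0.5) ≈ 3.2023
y* = (k*)^α = 3.2023^0.5 ≈ 1.7895
c* = (1 − s)·y* = (1 − 0.17) × 1.7895 ≈ 1.4853

c* ≈ 1.49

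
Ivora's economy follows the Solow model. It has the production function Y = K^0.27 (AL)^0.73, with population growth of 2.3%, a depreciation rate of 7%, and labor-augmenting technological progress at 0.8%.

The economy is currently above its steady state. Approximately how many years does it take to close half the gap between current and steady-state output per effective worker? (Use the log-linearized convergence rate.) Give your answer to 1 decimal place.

about 9.4 years

Near the steady state the convergence rate is λ = (1 − α)(n + g + δ).
λ = (1 − 0.27) × 0.101 = 0.73 × 0.101 = 0.07373
Half-life = ln 2 / λ = 0.6931 / 0.07373 ≈ 9.40 years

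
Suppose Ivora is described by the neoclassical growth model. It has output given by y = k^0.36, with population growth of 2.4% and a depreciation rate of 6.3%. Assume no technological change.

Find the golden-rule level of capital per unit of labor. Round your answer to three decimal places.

The golden rule sets f'(k) = n + δ, i.e. α·k^(α−1) = n + δ.
So k^(1−α) = α / (n + δ) = 0.36 / 0.087 = 4.1379.
k_gold = 4.1379^(1/0.64) ≈ 9.1985

k_gold ≈ 9.199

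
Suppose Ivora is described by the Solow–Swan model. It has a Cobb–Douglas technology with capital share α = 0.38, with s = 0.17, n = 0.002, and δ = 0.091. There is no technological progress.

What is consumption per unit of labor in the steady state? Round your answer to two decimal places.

Steady state requires s·f(k) = (n + δ)·k, i.e. s·k^α = (n + δ)·k.
Dividing both sides by k: k^(1−α) = s / (n + δ).
k^0.62 = 0.17 / (0.002 + 0.091) = 0.17 / 0.093 = 1.8280
k* = 1.8280^(1/0.62) ≈ 2.6457
y* = (k*)^α = 2.6457^0.38 ≈ 1.4473
c* = (1 − s)·y* = (1 − 0.17) × 1.4473 ≈ 1.2013

c* = 1.20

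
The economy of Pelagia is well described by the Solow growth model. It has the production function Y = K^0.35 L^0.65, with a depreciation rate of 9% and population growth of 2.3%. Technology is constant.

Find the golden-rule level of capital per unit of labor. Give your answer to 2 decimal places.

The golden rule sets f'(k) = n + δ, i.e. α·k^(α−1) = n + δ.
So k^(1−α) = α / (n + δ) = 0.35 / 0.113 = 3.0973.
k_gold = 3.0973^(1/0.65) ≈ 5.6932

k_gold ≈ 5.69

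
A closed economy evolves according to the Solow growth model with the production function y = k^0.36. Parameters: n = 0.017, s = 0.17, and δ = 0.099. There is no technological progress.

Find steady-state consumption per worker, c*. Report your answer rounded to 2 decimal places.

c* = 1.03

Steady state requires s·f(k) = (n + δ)·k, i.e. s·k^α = (n + δ)·k.
Rearranging, k^(1−α) = s / (n + δ).
k^0.64 = 0.17 / (0.017 + 0.099) = 0.17 / 0.116 = 1.4655
k* = 1.4655^(1/0.64) ≈ 1.8170
y* = (k*)^α = 1.8170^0.36 ≈ 1.2398
c* = (1 − s)·y* = (1 − 0.17) × 1.2398 ≈ 1.0290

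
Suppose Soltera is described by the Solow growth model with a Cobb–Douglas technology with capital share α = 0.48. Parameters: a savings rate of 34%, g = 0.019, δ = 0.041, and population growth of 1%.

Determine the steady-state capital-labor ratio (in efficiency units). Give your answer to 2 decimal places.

Steady state requires s·f(k) = (n + g + δ)·k, i.e. s·k^α = (n + g + δ)·k.
Rearranging, k^(1−α) = s / (n + g + δ).
k^0.52 = 0.34 / (0.010 + 0.019 + 0.041) = 0.34 / 0.070 = 4.8571
k* = 4.8571^(1/0.52) ≈ 20.8908

k* = 20.89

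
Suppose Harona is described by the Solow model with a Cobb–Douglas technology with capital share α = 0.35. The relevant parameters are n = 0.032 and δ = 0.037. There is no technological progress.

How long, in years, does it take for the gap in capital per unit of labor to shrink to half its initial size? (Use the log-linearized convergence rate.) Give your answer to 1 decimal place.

Near the steady state the convergence rate is λ = (1 − α)(n + δ).
λ = (1 − 0.35) × 0.069 = 0.65 × 0.069 = 0.04485
Half-life = ln 2 / λ = 0.6931 / 0.04485 ≈ 15.45 years

t_½ ≈ 15.5 years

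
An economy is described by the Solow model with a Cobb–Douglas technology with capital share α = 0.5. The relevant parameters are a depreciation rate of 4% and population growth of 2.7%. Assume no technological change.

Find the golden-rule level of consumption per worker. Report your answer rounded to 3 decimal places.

c_gold ≈ 3.731

At the golden rule, f'(k) = n + δ, so α·k^(α−1) = n + δ and k_gold = (α/(n + δ))^(1/(1−α)).
k_gold = (0.5/0.067)^(1/0.5) = 7.4627^2 ≈ 55.6919
c_gold = f(k_gold) − (n + δ)·k_gold = 7.4627 − 0.067×55.6919 ≈ 3.7313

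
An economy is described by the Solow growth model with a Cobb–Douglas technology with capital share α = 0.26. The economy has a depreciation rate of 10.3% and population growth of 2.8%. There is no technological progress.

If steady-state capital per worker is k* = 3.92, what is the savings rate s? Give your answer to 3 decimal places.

In steady state, investment equals break-even investment: s·k^α = (n + δ)·k.
So s / (n + δ) = (k*)^(1−α) = 3.92^0.74 = 2.7481.
Therefore s = 2.7481 × (n + δ) = 2.7481 × 0.131 = 0.3600.

s ≈ 0.360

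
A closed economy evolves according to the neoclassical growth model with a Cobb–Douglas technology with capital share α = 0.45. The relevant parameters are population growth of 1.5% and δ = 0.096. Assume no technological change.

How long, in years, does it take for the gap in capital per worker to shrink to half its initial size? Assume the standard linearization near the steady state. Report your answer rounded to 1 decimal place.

about 11.4 years

Near the steady state the convergence rate is λ = (1 − α)(n + δ).
λ = (1 − 0.45) × 0.111 = 0.55 × 0.111 = 0.06105
Half-life = ln 2 / λ = 0.6931 / 0.06105 ≈ 11.35 years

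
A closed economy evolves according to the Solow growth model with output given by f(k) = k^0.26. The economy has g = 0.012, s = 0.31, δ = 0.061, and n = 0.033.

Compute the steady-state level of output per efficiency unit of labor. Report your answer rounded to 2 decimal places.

At the steady state, Δk = 0, so s·k^α = (n + g + δ)·k.
Rearranging, k^(1−α) = s / (n + g + δ).
k^0.74 = 0.31 / (0.033 + 0.012 + 0.061) = 0.31 / 0.106 = 2.9245
k* = 2.9245^(1/0.74) ≈ 4.2638
y* = (k*)^α = 4.2638^0.26 ≈ 1.4580

y* ≈ 1.46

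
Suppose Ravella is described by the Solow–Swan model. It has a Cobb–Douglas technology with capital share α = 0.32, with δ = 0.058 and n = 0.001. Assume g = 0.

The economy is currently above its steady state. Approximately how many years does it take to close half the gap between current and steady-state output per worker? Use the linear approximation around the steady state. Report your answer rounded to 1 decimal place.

Near the steady state the convergence rate is λ = (1 − α)(n + δ).
λ = (1 − 0.32) × 0.059 = 0.68 × 0.059 = 0.04012
Half-life = ln 2 / λ = 0.6931 / 0.04012 ≈ 17.28 years

about 17.3 years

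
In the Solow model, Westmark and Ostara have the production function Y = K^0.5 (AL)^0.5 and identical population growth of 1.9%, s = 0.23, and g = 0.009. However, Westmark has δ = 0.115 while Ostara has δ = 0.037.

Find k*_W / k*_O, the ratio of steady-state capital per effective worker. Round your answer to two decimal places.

Steady-state k* = [s/(n + g + δ)]^(1/(1−α)), so the ratio is [ (s_W/(n + g + δ)_W) / (s_O/(n + g + δ)_O) ]^2.
s_W/(n + g + δ)_W = 0.23/0.143 = 1.6084; s_O/(n + g + δ)_O = 0.23/0.065 = 3.5385.
Ratio = (1.6084/3.5385)^2 = 0.4545^2 ≈ 0.2066

ratio ≈ 0.21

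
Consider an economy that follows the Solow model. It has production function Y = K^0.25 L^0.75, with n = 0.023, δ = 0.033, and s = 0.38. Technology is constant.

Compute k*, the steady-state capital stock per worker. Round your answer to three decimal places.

k* = 12.847

In steady state, investment equals break-even investment: s·k^α = (n + δ)·k.
Dividing both sides by k: k^(1−α) = s / (n + δ).
k^0.75 = 0.38 / (0.023 + 0.033) = 0.38 / 0.056 = 6.7857
k* = 6.7857^(1/0.75) ≈ 12.8467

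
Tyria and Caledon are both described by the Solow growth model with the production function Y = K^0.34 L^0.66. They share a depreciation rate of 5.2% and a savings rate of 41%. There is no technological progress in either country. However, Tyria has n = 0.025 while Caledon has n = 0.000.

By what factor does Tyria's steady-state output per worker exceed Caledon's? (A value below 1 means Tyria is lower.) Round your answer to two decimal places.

ratio ≈ 0.82

Steady-state y* = [s/(n + δ)]^(α/(1−α)), so the ratio is [ (s_T/(n + δ)_T) / (s_C/(n + δ)_C) ]^0.5152.
s_T/(n + δ)_T = 0.41/0.077 = 5.3247; s_C/(n + δ)_C = 0.41/0.052 = 7.8846.
Ratio = (5.3247/7.8846)^0.5152 = 0.6753^0.5152 ≈ 0.8169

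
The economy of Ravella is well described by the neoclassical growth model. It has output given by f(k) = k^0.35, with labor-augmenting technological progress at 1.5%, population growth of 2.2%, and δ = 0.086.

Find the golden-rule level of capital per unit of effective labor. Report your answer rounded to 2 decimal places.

k_gold ≈ 5.00

The golden rule sets f'(k) = n + g + δ, i.e. α·k^(α−1) = n + g + δ.
So k^(1−α) = α / (n + g + δ) = 0.35 / 0.123 = 2.8455.
k_gold = 2.8455^(1/0.65) ≈ 4.9970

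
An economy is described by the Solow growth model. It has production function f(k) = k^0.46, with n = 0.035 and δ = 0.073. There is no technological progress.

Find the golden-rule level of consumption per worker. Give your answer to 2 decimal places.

At the golden rule, f'(k) = n + δ, so α·k^(α−1) = n + δ and k_gold = (α/(n + δ))^(1/(1−α)).
k_gold = (0.46/0.108)^(1/0.54) = 4.2593^1.8519 ≈ 14.6377
c_gold = f(k_gold) − (n + δ)·k_gold = 3.4365 − 0.108×14.6377 ≈ 1.8556

c_gold ≈ 1.86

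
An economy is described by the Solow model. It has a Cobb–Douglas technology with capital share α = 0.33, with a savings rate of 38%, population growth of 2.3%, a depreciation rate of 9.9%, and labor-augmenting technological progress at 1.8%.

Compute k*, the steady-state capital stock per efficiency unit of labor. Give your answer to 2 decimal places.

k* ≈ 4.44

In steady state, investment equals break-even investment: s·k^α = (n + g + δ)·k.
Rearranging, k^(1−α) = s / (n + g + δ).
k^0.67 = 0.38 / (0.023 + 0.018 + 0.099) = 0.38 / 0.140 = 2.7143
k* = 2.7143^(1/0.67) ≈ 4.4386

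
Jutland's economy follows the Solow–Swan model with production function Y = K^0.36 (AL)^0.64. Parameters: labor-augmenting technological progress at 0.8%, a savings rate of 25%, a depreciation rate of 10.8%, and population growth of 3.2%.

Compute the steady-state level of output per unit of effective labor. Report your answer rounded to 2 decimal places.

y* ≈ 1.34

Steady state requires s·f(k) = (n + g + δ)·k, i.e. s·k^α = (n + g + δ)·k.
Dividing both sides by k: k^(1−α) = s / (n + g + δ).
k^0.64 = 0.25 / (0.032 + 0.008 + 0.108) = 0.25 / 0.148 = 1.6892
k* = 1.6892^(1/0.64) ≈ 2.2686
y* = (k*)^α = 2.2686^0.36 ≈ 1.3430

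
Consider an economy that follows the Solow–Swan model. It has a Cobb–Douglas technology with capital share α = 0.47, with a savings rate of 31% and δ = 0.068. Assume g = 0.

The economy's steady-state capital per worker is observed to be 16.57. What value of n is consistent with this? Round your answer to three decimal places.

n ≈ 0.002

At the steady state, Δk = 0, so s·k^α = (n + δ)·k.
So s / (n + δ) = (k*)^(1−α) = 16.57^0.53 = 4.4283.
Therefore n + δ = s / 4.4283 = 0.31 / 4.4283 = 0.0700, so n = 0.0700 − 0.068 = 0.0020.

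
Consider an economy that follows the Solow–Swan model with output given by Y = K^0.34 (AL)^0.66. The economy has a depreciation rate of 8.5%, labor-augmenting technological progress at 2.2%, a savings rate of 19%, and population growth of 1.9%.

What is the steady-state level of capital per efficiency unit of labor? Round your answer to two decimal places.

In steady state, investment equals break-even investment: s·k^α = (n + g + δ)·k.
Rearranging, k^(1−α) = s / (n + g + δ).
k^0.66 = 0.19 / (0.019 + 0.022 + 0.085) = 0.19 / 0.126 = 1.5079
k* = 1.5079^(1/0.66) ≈ 1.8632

k* ≈ 1.86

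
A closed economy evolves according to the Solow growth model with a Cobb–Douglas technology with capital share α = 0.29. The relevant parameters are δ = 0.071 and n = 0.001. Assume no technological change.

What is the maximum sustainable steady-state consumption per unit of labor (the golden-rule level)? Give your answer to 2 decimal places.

c_gold ≈ 1.25

At the golden rule, f'(k) = n + δ, so α·k^(α−1) = n + δ and k_gold = (α/(n + δ))^(1/(1−α)).
k_gold = (0.29/0.072)^(1/0.71) = 4.0278^1.4085 ≈ 7.1160
c_gold = f(k_gold) − (n + δ)·k_gold = 1.7666 − 0.072×7.1160 ≈ 1.2542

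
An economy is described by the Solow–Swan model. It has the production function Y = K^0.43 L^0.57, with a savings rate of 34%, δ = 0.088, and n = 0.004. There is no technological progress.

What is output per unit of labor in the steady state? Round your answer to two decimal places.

Steady state requires s·f(k) = (n + δ)·k, i.e. s·k^α = (n + δ)·k.
Rearranging, k^(1−α) = s / (n + δ).
k^0.57 = 0.34 / (0.004 + 0.088) = 0.34 / 0.092 = 3.6957
k* = 3.6957^(1/0.57) ≈ 9.9074
y* = (k*)^α = 9.9074^0.43 ≈ 2.6808

y* = 2.68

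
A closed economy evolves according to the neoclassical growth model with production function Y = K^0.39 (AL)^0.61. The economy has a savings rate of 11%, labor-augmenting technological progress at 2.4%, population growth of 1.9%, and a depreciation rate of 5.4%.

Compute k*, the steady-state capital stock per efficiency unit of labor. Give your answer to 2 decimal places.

In steady state, investment equals break-even investment: s·k^α = (n + g + δ)·k.
Rearranging, k^(1−α) = s / (n + g + δ).
k^0.61 = 0.11 / (0.019 + 0.024 + 0.054) = 0.11 / 0.097 = 1.1340
k* = 1.1340^(1/0.61) ≈ 1.2289

k* = 1.23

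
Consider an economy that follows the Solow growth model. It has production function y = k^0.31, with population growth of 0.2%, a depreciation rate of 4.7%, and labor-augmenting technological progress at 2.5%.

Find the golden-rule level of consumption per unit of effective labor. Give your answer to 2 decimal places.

c_gold ≈ 1.31

At the golden rule, f'(k) = n + g + δ, so α·k^(α−1) = n + g + δ and k_gold = (α/(n + g + δ))^(1/(1−α)).
k_gold = (0.31/0.074)^(1/0.69) = 4.1892^1.4493 ≈ 7.9736
c_gold = f(k_gold) − (n + g + δ)·k_gold = 1.9033 − 0.074×7.9736 ≈ 1.3133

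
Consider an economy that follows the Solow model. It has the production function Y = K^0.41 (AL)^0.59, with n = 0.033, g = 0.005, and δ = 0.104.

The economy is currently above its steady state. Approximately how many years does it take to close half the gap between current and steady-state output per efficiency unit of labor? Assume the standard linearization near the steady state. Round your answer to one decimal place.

half-life ≈ 8.3 years

Near the steady state the convergence rate is λ = (1 − α)(n + g + δ).
λ = (1 − 0.41) × 0.142 = 0.59 × 0.142 = 0.08378
Half-life = ln 2 / λ = 0.6931 / 0.08378 ≈ 8.27 years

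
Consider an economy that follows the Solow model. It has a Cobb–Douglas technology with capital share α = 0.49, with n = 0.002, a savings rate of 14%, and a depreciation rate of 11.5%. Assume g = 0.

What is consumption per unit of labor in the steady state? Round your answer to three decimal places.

c* ≈ 1.022

At the steady state, Δk = 0, so s·k^α = (n + δ)·k.
Rearranging, k^(1−α) = s / (n + δ).
k^0.51 = 0.14 / (0.002 + 0.115) = 0.14 / 0.117 = 1.1966
k* = 1.1966^(1/0.51) ≈ 1.4218
y* = (k*)^α = 1.4218^0.49 ≈ 1.1882
c* = (1 − s)·y* = (1 − 0.14) × 1.1882 ≈ 1.0219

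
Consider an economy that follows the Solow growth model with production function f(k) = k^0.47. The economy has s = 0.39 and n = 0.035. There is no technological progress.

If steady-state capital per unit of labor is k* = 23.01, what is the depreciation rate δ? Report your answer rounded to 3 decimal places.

At the steady state, Δk = 0, so s·k^α = (n + δ)·k.
So s / (n + δ) = (k*)^(1−α) = 23.01^0.53 = 5.2701.
Therefore n + δ = s / 5.2701 = 0.39 / 5.2701 = 0.0740, so δ = 0.0740 − 0.035 = 0.0390.

δ ≈ 0.039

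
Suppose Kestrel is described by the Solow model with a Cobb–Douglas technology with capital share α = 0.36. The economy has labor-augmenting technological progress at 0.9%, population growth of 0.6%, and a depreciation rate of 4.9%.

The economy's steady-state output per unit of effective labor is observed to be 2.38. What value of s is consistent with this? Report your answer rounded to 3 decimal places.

Steady state requires s·f(k) = (n + g + δ)·k, i.e. s·k^α = (n + g + δ)·k.
Since y* = [s/(n + g + δ)]^(α/(1−α)), we have s/(n + g + δ) = (y*)^((1−α)/α) = 2.38^1.7778 = 4.6717.
Therefore s = 4.6717 × (n + g + δ) = 4.6717 × 0.064 = 0.2990.

s ≈ 0.299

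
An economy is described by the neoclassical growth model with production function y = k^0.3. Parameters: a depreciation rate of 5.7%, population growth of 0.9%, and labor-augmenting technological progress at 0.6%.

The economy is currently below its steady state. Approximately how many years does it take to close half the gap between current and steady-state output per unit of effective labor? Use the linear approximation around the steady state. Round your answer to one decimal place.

half-life ≈ 13.8 years

Near the steady state the convergence rate is λ = (1 − α)(n + g + δ).
λ = (1 − 0.3) × 0.072 = 0.7 × 0.072 = 0.0504
Half-life = ln 2 / λ = 0.6931 / 0.0504 ≈ 13.75 years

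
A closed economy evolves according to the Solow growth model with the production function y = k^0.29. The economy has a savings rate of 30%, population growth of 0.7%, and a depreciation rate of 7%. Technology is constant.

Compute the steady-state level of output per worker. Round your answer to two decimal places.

In steady state, investment equals break-even investment: s·k^α = (n + δ)·k.
Rearranging, k^(1−α) = s / (n + δ).
k^0.71 = 0.30 / (0.007 + 0.070) = 0.30 / 0.077 = 3.8961
k* = 3.8961^(1/0.71) ≈ 6.7901
y* = (k*)^α = 6.7901^0.29 ≈ 1.7428

y* ≈ 1.74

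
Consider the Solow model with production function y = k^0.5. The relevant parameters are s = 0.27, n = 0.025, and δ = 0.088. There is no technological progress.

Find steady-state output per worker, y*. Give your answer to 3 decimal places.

In steady state, investment equals break-even investment: s·k^α = (n + δ)·k.
Rearranging, k^(1−α) = s / (n + δ).
k^0.5 = 0.27 / (0.025 + 0.088) = 0.27 / 0.113 = 2.3894
k* = 2.3894^(1/0.5) ≈ 5.7092
y* = (k*)^α = 5.7092^0.5 ≈ 2.3894

y* ≈ 2.389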